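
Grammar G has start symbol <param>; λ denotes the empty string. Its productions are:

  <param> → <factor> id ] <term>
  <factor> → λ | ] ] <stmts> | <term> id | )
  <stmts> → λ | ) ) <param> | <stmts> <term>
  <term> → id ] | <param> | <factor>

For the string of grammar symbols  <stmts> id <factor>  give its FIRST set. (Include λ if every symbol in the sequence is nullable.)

Add FIRST(<stmts>)\{λ} = { ), ], id }; <stmts> is nullable, continue.
id is a terminal; add {id} and stop.

{ ), ], id }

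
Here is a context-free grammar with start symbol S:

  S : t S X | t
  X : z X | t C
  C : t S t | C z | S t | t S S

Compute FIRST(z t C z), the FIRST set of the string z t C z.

{ z }

z is a terminal; add {z} and stop.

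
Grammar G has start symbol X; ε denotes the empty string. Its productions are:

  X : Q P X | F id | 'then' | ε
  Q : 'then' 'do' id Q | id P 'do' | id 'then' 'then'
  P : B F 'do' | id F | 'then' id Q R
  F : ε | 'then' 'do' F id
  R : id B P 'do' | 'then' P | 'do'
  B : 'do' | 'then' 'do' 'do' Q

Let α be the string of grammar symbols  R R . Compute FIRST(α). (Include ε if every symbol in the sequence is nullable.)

{ 'do', 'then', id }

Add FIRST(R) = { 'do', 'then', id }; R is not nullable, stop.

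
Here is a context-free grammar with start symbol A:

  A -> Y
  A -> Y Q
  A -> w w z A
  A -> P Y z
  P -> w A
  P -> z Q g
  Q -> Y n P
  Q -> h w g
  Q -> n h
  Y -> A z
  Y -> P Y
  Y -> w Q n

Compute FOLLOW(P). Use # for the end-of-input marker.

In A -> P Y z: add FIRST(Y z) = { w, z }.
In Q -> Y n P: P is at the end, add FOLLOW(Q) = { #, g, n, w, z }.
In Y -> P Y: add FIRST(Y) = { w, z }.
Union: FOLLOW(P) = { #, g, n, w, z }.

{ #, g, n, w, z }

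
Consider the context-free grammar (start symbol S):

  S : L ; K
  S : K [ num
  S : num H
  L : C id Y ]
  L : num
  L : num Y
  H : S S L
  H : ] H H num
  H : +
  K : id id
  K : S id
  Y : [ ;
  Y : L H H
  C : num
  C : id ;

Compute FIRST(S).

{ id, num }

From S : L ; K: add FIRST(L) = { id, num }.
From S : K [ num: add FIRST(K) = { id, num }.
S : num H contributes {num}.
Union: FIRST(S) = { id, num }.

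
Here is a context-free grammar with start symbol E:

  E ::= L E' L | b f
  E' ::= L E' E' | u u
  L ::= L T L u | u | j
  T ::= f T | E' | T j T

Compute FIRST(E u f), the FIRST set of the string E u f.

Add FIRST(E) = { b, j, u }; E is not nullable, stop.

{ b, j, u }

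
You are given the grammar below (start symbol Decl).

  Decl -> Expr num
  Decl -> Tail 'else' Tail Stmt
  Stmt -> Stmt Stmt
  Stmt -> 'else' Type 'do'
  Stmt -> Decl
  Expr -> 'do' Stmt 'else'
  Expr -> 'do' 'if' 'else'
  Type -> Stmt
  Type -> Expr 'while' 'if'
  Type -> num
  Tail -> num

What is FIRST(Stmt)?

From Stmt -> Stmt Stmt: add FIRST(Stmt) = { 'do', 'else', num }.
Stmt -> 'else' Type 'do' contributes {'else'}.
From Stmt -> Decl: add FIRST(Decl) = { 'do', num }.
Union: FIRST(Stmt) = { 'do', 'else', num }.

{ 'do', 'else', num }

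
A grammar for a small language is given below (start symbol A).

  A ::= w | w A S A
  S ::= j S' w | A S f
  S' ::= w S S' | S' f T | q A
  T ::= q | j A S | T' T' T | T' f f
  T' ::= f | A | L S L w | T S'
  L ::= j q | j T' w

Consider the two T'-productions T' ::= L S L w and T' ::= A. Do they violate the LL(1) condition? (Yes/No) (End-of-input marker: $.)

No

FIRST(L S L w) = { j } and FIRST(A) = { w }.
The FIRST sets are disjoint and neither alternative is nullable — no conflict.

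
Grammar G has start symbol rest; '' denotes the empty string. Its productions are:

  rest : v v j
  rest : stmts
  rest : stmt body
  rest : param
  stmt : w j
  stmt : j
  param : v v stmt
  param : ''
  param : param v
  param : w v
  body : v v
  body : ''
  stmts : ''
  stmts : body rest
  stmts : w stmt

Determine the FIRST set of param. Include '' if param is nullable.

{ v, w, '' }

param : v v stmt contributes {v}.
param : '' contributes ''.
From param : param v: param nullable, take FIRST(param) ∪ {v} = { v, w }.
param : w v contributes {w}.
Union: FIRST(param) = { v, w, '' }.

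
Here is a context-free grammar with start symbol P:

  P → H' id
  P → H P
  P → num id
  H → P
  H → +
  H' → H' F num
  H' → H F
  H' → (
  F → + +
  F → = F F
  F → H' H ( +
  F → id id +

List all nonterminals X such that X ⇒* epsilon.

{ } (none)

No nonterminal has an empty production or an RHS whose symbols are all nullable.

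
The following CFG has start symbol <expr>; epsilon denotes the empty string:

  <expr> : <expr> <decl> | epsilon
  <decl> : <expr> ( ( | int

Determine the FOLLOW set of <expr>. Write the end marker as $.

{ $, (, int }

<expr> is the start symbol, so $ ∈ FOLLOW(<expr>).
In <expr> : <expr> <decl>: add FIRST(<decl>) = { (, int }.
In <decl> : <expr> ( (: add FIRST(( () = { ( }.
Union: FOLLOW(<expr>) = { $, (, int }.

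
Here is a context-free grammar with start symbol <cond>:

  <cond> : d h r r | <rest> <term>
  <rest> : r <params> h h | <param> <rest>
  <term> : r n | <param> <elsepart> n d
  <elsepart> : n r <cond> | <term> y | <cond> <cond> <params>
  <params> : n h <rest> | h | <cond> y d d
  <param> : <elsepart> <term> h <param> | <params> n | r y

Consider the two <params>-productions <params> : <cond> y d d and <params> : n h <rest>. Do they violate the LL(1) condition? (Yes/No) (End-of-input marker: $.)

Yes

FIRST(<cond> y d d) = { d, h, n, r } and FIRST(n h <rest>) = { n }.
Both contain n, so the two alternatives are not disjoint — LL(1) conflict.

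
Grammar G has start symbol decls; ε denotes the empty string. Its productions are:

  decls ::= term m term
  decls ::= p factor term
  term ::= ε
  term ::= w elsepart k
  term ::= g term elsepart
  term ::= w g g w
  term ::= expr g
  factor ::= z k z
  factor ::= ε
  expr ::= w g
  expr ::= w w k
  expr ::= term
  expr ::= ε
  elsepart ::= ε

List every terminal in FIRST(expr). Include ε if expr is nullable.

expr ::= w g contributes {w}.
expr ::= w w k contributes {w}.
From expr ::= term: add FIRST(term) = { g, w, ε } (including ε since term is nullable).
expr ::= ε contributes ε.
Union: FIRST(expr) = { g, w, ε }.

{ g, w, ε }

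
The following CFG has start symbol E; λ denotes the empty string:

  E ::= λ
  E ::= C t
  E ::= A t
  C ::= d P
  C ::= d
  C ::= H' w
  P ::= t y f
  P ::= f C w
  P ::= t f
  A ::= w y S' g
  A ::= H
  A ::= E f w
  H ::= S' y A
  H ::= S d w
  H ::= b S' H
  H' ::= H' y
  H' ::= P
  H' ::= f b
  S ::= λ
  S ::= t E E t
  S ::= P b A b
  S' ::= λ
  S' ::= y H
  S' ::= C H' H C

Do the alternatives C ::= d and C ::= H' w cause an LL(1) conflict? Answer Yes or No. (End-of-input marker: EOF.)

No

FIRST(d) = { d } and FIRST(H' w) = { f, t }.
The FIRST sets are disjoint and neither alternative is nullable — no conflict.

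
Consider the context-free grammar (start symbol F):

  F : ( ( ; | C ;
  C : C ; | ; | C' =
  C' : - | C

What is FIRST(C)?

{ -, ; }

From C : C ;: add FIRST(C) = { -, ; }.
C : ; contributes {;}.
From C : C' =: add FIRST(C') = { -, ; }.
Union: FIRST(C) = { -, ; }.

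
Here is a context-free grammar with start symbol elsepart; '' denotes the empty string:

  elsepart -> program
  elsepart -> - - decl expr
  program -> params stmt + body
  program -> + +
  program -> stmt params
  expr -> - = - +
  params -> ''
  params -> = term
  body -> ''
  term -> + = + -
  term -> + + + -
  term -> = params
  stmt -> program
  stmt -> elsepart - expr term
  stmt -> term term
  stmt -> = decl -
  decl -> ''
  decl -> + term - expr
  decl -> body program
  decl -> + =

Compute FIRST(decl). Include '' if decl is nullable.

decl -> '' contributes ''.
decl -> + term - expr contributes {+}.
From decl -> body program: body nullable, take FIRST(body) ∪ FIRST(program) = { +, -, = }.
decl -> + = contributes {+}.
Union: FIRST(decl) = { +, -, =, '' }.

{ +, -, =, '' }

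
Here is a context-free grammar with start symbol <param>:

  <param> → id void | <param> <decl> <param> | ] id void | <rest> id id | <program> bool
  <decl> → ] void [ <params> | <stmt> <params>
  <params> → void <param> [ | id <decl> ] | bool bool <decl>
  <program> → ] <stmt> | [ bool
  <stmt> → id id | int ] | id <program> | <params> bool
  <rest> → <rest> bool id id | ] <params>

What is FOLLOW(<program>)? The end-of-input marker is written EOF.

{ bool, id, void }

In <param> → <program> bool: add FIRST(bool) = { bool }.
In <stmt> → id <program>: <program> is at the end, add FOLLOW(<stmt>) = { bool, id, void }.
Union: FOLLOW(<program>) = { bool, id, void }.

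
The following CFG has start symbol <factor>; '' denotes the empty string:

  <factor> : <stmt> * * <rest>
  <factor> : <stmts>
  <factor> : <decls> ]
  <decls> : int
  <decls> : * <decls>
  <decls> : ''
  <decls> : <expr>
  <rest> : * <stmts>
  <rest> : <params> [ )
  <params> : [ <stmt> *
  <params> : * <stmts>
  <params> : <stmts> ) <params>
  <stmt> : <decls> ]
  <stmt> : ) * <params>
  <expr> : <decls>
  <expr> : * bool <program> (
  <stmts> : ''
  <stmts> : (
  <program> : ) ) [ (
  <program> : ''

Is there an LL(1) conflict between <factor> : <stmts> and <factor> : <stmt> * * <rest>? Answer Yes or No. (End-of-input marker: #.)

FIRST(<stmts>) = { (, '' } and FIRST(<stmt> * * <rest>) = { ), *, ], int }.
The first is nullable but FOLLOW(<factor>) = { # } is disjoint from FIRST of the second.

No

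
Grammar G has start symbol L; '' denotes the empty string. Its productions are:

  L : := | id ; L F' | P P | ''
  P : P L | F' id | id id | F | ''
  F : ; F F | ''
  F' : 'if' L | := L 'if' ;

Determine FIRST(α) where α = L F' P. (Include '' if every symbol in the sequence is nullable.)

{ 'if', :=, ;, id }

Add FIRST(L)\{''} = { 'if', :=, ;, id }; L is nullable, continue.
Add FIRST(F') = { 'if', := }; F' is not nullable, stop.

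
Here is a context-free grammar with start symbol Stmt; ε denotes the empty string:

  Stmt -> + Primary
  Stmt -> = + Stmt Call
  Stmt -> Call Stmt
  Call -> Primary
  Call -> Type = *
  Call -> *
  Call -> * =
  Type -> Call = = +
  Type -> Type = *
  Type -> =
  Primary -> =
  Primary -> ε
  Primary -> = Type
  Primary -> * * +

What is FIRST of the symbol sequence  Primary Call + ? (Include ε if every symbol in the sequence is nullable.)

{ *, +, = }

Add FIRST(Primary)\{ε} = { *, = }; Primary is nullable, continue.
Add FIRST(Call)\{ε} = { *, = }; Call is nullable, continue.
+ is a terminal; add {+} and stop.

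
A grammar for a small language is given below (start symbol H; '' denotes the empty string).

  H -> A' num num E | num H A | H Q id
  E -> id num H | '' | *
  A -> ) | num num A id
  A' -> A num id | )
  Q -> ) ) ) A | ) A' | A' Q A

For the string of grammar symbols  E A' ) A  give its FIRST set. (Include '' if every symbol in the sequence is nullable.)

{ ), *, id, num }

Add FIRST(E)\{''} = { *, id }; E is nullable, continue.
Add FIRST(A') = { ), num }; A' is not nullable, stop.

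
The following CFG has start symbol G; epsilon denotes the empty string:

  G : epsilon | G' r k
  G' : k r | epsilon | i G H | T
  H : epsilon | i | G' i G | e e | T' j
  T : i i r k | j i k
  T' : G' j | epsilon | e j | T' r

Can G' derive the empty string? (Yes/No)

Yes

G' has an epsilon-production, so G' ⇒ epsilon.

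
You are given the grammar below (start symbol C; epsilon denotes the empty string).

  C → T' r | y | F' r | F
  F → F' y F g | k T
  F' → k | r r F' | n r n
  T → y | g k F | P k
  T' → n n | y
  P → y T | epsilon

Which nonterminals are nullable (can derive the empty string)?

{ P }

Directly nullable (have an epsilon-production): P.
No other nonterminal has a production whose RHS symbols are all nullable.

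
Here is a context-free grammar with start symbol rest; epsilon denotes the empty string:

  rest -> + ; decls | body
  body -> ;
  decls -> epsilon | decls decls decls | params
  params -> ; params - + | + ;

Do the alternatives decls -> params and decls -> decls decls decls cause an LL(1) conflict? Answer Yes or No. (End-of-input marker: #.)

Yes

FIRST(params) = { +, ; } and FIRST(decls decls decls) = { +, ;, epsilon }.
Both contain +, so the two alternatives are not disjoint — LL(1) conflict.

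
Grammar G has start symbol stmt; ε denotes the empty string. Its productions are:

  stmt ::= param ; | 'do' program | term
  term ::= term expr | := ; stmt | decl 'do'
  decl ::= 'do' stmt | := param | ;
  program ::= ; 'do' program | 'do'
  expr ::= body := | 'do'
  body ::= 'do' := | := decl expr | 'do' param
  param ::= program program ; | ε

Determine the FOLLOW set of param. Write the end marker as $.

{ 'do', :=, ; }

In stmt ::= param ;: add FIRST(;) = { ; }.
In decl ::= := param: param is at the end, add FOLLOW(decl) = { 'do', := }.
In body ::= 'do' param: param is at the end, add FOLLOW(body) = { := }.
Union: FOLLOW(param) = { 'do', :=, ; }.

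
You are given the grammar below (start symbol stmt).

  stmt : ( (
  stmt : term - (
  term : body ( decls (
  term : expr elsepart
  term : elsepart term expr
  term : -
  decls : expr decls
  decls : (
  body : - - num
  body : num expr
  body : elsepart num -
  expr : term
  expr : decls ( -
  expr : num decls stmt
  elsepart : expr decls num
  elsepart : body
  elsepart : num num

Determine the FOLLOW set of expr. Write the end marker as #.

{ (, -, num }

In term : expr elsepart: add FIRST(elsepart) = { (, -, num }.
In term : elsepart term expr: expr is at the end, add FOLLOW(term) = { (, -, num }.
In decls : expr decls: add FIRST(decls) = { (, -, num }.
In body : num expr: expr is at the end, add FOLLOW(body) = { (, -, num }.
In elsepart : expr decls num: add FIRST(decls num) = { (, -, num }.
Union: FOLLOW(expr) = { (, -, num }.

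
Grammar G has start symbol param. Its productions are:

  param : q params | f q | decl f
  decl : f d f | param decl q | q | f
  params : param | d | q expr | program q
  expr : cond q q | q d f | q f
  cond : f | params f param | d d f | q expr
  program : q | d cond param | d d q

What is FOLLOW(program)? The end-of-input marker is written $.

{ q }

In params : program q: add FIRST(q) = { q }.
Union: FOLLOW(program) = { q }.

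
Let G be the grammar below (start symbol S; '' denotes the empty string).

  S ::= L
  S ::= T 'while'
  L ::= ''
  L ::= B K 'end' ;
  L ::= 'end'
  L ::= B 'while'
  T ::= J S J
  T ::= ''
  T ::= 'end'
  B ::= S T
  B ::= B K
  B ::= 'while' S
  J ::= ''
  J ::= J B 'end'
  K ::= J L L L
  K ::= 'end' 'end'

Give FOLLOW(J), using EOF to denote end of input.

In T ::= J S J: add FIRST(S J)\{''} = { 'end', 'while' }.
  Since S J is nullable, also add FOLLOW(T) = { 'end', 'while' }.
In T ::= J S J: J is at the end, add FOLLOW(T) = { 'end', 'while' }.
In J ::= J B 'end': add FIRST(B 'end') = { 'end', 'while' }.
In K ::= J L L L: add FIRST(L L L)\{''} = { 'end', 'while' }.
  Since L L L is nullable, also add FOLLOW(K) = { 'end', 'while' }.
Union: FOLLOW(J) = { 'end', 'while' }.

{ 'end', 'while' }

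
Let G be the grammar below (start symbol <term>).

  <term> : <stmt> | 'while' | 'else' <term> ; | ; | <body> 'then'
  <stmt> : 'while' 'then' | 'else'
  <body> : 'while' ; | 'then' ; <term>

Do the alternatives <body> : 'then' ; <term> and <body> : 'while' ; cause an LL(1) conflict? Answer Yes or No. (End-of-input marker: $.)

FIRST('then' ; <term>) = { 'then' } and FIRST('while' ;) = { 'while' }.
The FIRST sets are disjoint and neither alternative is nullable — no conflict.

No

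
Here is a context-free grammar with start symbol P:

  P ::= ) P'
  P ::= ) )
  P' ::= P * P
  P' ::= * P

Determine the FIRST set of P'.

{ ), * }

From P' ::= P * P: add FIRST(P) = { ) }.
P' ::= * P contributes {*}.
Union: FIRST(P') = { ), * }.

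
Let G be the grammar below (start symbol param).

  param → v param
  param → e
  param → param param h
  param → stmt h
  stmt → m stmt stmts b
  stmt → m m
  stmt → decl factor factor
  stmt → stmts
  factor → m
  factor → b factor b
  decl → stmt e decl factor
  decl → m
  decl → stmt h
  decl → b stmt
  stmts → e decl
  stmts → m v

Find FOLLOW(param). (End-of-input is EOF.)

{ EOF, b, e, h, m, v }

param is the start symbol, so EOF ∈ FOLLOW(param).
In param → v param: param is at the end, add FOLLOW(param) = { EOF, b, e, h, m, v }.
In param → param param h: add FIRST(param h) = { b, e, m, v }.
In param → param param h: add FIRST(h) = { h }.
Union: FOLLOW(param) = { EOF, b, e, h, m, v }.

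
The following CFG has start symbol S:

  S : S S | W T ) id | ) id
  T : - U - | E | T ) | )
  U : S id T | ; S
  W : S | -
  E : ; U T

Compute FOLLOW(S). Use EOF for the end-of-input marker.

{ EOF, ), -, ;, id }

S is the start symbol, so EOF ∈ FOLLOW(S).
In S : S S: add FIRST(S) = { ), - }.
In S : S S: S is at the end, add FOLLOW(S) = { EOF, ), -, ;, id }.
In U : S id T: add FIRST(id T) = { id }.
In U : ; S: S is at the end, add FOLLOW(U) = { ), -, ; }.
In W : S: S is at the end, add FOLLOW(W) = { ), -, ; }.
Union: FOLLOW(S) = { EOF, ), -, ;, id }.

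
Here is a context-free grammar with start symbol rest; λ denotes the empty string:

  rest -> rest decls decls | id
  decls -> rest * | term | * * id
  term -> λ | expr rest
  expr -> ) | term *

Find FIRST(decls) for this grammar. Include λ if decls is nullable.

From decls -> rest *: add FIRST(rest) = { id }.
From decls -> term: add FIRST(term) = { ), *, λ } (including λ since term is nullable).
decls -> * * id contributes {*}.
Union: FIRST(decls) = { ), *, id, λ }.

{ ), *, id, λ }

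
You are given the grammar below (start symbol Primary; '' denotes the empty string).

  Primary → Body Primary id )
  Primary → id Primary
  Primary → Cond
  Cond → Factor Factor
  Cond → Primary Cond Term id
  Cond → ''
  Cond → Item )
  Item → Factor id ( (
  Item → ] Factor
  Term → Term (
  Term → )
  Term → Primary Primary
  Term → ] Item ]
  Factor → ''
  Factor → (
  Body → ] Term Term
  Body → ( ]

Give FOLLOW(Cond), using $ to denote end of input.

In Primary → Cond: Cond is at the end, add FOLLOW(Primary) = { $, (, ), ], id }.
In Cond → Primary Cond Term id: add FIRST(Term id) = { (, ), ], id }.
Union: FOLLOW(Cond) = { $, (, ), ], id }.

{ $, (, ), ], id }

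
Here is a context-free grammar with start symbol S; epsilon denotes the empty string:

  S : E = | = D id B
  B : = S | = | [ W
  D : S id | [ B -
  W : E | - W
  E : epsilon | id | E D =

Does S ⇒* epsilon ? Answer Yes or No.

Nullable nonterminals: E, W.
No production of S has an RHS whose symbols are all nullable, so S is not nullable.

No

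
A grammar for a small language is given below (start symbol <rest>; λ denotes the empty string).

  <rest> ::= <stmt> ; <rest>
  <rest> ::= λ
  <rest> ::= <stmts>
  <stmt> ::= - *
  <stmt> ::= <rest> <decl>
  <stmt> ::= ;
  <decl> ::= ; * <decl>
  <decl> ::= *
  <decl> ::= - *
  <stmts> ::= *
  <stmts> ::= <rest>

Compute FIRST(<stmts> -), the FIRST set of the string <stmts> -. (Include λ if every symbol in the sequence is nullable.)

Add FIRST(<stmts>)\{λ} = { *, -, ; }; <stmts> is nullable, continue.
- is a terminal; add {-} and stop.

{ *, -, ; }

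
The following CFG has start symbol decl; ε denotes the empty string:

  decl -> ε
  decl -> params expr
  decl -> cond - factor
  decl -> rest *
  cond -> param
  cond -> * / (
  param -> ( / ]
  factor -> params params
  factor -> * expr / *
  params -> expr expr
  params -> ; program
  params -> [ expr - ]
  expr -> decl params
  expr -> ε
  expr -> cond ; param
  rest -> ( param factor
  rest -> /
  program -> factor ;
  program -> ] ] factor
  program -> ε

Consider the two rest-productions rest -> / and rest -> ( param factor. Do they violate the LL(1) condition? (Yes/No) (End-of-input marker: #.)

No

FIRST(/) = { / } and FIRST(( param factor) = { ( }.
The FIRST sets are disjoint and neither alternative is nullable — no conflict.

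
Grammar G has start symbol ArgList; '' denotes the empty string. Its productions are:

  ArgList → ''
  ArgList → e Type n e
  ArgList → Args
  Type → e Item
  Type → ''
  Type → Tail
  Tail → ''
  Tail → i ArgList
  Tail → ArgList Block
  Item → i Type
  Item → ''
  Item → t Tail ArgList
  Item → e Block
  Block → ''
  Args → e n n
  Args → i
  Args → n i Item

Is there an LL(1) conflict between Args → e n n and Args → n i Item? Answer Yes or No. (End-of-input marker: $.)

No

FIRST(e n n) = { e } and FIRST(n i Item) = { n }.
The FIRST sets are disjoint and neither alternative is nullable — no conflict.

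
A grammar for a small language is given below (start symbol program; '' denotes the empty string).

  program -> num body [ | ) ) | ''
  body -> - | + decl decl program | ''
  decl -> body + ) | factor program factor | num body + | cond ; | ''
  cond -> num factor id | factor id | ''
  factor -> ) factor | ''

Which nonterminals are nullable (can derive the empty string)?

Directly nullable (have an ''-production): program, body, decl, cond, factor.

{ body, cond, decl, factor, program }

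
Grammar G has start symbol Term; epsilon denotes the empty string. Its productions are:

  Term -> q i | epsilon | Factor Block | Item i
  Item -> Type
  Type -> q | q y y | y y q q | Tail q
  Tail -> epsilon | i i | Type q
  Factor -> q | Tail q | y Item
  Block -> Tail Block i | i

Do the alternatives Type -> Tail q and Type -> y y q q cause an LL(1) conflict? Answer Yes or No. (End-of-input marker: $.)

Yes

FIRST(Tail q) = { i, q, y } and FIRST(y y q q) = { y }.
Both contain y, so the two alternatives are not disjoint — LL(1) conflict.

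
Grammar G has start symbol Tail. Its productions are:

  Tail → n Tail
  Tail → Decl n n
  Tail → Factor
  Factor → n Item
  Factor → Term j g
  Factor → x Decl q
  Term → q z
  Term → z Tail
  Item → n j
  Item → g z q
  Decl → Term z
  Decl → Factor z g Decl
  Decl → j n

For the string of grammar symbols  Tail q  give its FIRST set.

Add FIRST(Tail) = { j, n, q, x, z }; Tail is not nullable, stop.

{ j, n, q, x, z }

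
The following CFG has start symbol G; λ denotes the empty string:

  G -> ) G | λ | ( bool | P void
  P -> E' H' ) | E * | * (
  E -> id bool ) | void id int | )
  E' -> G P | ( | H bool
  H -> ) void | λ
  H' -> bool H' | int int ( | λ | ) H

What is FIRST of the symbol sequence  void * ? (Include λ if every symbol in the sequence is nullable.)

void is a terminal; add {void} and stop.

{ void }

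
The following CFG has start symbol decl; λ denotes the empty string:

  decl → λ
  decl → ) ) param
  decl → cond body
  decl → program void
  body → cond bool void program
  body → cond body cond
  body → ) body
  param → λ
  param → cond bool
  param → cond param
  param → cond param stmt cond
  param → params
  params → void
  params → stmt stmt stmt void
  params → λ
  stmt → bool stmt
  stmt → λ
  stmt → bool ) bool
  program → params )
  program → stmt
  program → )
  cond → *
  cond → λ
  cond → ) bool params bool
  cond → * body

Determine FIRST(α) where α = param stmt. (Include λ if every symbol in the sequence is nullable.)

Add FIRST(param)\{λ} = { ), *, bool, void }; param is nullable, continue.
Add FIRST(stmt)\{λ} = { bool }; stmt is nullable, continue.
Every symbol is nullable, so include λ.

{ ), *, bool, void, λ }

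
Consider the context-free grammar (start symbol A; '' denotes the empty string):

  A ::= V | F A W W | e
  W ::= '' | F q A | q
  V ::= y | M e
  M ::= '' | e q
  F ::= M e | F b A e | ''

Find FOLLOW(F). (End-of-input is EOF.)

In A ::= F A W W: add FIRST(A W W) = { b, e, y }.
In W ::= F q A: add FIRST(q A) = { q }.
In F ::= F b A e: add FIRST(b A e) = { b }.
Union: FOLLOW(F) = { b, e, q, y }.

{ b, e, q, y }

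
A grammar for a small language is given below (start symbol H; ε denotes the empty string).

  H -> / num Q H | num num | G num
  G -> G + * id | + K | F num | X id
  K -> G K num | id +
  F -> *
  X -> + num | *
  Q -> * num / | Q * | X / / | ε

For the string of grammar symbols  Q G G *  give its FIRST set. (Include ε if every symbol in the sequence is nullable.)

Add FIRST(Q)\{ε} = { *, + }; Q is nullable, continue.
Add FIRST(G) = { *, + }; G is not nullable, stop.

{ *, + }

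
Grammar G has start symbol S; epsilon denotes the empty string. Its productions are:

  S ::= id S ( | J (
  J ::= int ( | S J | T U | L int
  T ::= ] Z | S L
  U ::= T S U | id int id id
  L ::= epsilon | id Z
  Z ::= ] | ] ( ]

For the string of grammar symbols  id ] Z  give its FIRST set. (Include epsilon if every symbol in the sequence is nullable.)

{ id }

id is a terminal; add {id} and stop.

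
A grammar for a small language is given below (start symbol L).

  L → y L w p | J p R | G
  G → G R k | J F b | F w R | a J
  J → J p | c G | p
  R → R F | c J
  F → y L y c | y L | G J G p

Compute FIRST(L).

{ a, c, p, y }

L → y L w p contributes {y}.
From L → J p R: add FIRST(J) = { c, p }.
From L → G: add FIRST(G) = { a, c, p, y }.
Union: FIRST(L) = { a, c, p, y }.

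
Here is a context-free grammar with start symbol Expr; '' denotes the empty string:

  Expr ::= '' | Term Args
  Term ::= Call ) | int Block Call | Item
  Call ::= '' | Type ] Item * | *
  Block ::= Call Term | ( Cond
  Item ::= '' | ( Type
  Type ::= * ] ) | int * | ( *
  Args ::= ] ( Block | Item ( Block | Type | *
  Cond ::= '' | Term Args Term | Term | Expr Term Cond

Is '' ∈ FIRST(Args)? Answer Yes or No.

No

Nullable nonterminals: Block, Call, Cond, Expr, Item, Term.
No production of Args has an RHS whose symbols are all nullable, so Args is not nullable.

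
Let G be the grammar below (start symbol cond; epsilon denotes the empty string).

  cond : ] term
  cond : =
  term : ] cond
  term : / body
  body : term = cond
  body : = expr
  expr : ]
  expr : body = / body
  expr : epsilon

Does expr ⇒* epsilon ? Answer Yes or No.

expr has an epsilon-production, so expr ⇒ epsilon.

Yes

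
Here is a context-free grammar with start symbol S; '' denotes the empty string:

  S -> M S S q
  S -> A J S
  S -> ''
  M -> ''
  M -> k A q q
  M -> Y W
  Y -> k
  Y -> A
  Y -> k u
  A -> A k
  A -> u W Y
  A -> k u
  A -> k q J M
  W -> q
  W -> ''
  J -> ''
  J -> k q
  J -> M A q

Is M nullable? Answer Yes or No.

M has an ''-production, so M ⇒ ''.

Yes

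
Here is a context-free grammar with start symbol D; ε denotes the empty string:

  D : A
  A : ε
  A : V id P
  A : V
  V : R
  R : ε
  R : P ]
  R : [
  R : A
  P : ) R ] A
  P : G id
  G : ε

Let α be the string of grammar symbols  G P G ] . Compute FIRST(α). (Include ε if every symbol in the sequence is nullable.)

Add FIRST(G)\{ε} = {  }; G is nullable, continue.
Add FIRST(P) = { ), id }; P is not nullable, stop.

{ ), id }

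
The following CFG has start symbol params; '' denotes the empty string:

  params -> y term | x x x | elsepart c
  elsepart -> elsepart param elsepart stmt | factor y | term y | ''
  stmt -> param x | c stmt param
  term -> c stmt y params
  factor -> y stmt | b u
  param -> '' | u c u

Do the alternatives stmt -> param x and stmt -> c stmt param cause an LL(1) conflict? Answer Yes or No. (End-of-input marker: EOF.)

No

FIRST(param x) = { u, x } and FIRST(c stmt param) = { c }.
The FIRST sets are disjoint and neither alternative is nullable — no conflict.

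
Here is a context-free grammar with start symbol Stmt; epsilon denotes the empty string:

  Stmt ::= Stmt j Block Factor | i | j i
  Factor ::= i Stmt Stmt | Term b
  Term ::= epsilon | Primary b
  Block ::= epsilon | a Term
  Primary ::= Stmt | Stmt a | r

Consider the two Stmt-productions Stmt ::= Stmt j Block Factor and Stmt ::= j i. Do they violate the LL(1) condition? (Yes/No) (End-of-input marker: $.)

Yes

FIRST(Stmt j Block Factor) = { i, j } and FIRST(j i) = { j }.
Both contain j, so the two alternatives are not disjoint — LL(1) conflict.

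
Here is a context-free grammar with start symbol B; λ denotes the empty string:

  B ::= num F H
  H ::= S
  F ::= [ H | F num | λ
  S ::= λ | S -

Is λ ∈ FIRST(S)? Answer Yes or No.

S has an λ-production, so S ⇒ λ.

Yes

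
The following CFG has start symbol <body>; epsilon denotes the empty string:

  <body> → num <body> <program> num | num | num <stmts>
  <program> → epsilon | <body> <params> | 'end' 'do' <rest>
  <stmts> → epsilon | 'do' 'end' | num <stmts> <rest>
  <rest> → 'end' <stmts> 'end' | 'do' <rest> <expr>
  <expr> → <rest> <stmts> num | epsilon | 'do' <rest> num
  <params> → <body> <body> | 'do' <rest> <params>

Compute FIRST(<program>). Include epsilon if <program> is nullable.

{ 'end', num, epsilon }

<program> → epsilon contributes epsilon.
From <program> → <body> <params>: add FIRST(<body>) = { num }.
<program> → 'end' 'do' <rest> contributes {'end'}.
Union: FIRST(<program>) = { 'end', num, epsilon }.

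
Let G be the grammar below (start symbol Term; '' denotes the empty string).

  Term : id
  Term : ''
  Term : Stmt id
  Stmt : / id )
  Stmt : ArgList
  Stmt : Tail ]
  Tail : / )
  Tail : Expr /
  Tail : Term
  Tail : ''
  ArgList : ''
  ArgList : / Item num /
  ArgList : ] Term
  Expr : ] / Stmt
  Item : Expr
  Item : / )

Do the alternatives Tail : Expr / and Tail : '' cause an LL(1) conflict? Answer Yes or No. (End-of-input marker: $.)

Yes

FIRST(Expr /) = { ] } and FIRST('') = { '' }.
The second alternative is nullable and FOLLOW(Tail) = { ] } shares ] with FIRST of the first — conflict.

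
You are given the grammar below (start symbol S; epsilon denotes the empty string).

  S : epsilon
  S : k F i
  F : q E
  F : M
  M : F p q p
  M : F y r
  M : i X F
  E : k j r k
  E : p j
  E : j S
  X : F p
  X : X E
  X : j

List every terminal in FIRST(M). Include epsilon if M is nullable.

{ i, q }

From M : F p q p: add FIRST(F) = { i, q }.
From M : F y r: add FIRST(F) = { i, q }.
M : i X F contributes {i}.
Union: FIRST(M) = { i, q }.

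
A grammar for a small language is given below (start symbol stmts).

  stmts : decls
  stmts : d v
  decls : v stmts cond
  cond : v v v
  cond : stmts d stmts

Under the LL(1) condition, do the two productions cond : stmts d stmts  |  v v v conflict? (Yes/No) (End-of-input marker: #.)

Yes

FIRST(stmts d stmts) = { d, v } and FIRST(v v v) = { v }.
Both contain v, so the two alternatives are not disjoint — LL(1) conflict.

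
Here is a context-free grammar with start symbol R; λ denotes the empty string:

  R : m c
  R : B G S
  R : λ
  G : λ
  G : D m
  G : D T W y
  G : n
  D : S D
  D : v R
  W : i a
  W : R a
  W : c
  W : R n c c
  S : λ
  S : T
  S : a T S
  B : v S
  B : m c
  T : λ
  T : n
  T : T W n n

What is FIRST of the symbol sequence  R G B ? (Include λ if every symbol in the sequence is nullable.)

{ a, c, i, m, n, v }

Add FIRST(R)\{λ} = { m, v }; R is nullable, continue.
Add FIRST(G)\{λ} = { a, c, i, m, n, v }; G is nullable, continue.
Add FIRST(B) = { m, v }; B is not nullable, stop.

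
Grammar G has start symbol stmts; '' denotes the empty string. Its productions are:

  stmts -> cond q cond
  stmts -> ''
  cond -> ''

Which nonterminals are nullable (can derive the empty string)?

Directly nullable (have an ''-production): stmts, cond.

{ cond, stmts }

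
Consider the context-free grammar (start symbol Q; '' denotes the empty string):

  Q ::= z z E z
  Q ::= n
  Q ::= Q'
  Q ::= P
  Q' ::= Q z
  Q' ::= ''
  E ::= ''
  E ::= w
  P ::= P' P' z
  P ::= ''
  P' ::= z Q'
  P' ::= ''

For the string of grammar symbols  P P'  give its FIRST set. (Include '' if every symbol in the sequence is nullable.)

{ z, '' }

Add FIRST(P)\{''} = { z }; P is nullable, continue.
Add FIRST(P')\{''} = { z }; P' is nullable, continue.
Every symbol is nullable, so include ''.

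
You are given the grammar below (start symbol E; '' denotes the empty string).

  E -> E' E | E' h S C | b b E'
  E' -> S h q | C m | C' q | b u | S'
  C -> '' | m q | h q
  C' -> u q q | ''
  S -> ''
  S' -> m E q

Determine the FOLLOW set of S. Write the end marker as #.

{ #, h, m, q }

In E -> E' h S C: add FIRST(C)\{''} = { h, m }.
  Since C is nullable, also add FOLLOW(E) = { #, q }.
In E' -> S h q: add FIRST(h q) = { h }.
Union: FOLLOW(S) = { #, h, m, q }.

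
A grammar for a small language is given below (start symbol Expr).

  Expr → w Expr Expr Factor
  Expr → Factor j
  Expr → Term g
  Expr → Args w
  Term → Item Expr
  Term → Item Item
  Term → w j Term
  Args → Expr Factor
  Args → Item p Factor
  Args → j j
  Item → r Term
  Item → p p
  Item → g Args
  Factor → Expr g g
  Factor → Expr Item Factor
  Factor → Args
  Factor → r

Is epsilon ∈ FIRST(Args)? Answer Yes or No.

No nonterminal in this grammar is nullable.
No production of Args has an RHS whose symbols are all nullable, so Args is not nullable.

No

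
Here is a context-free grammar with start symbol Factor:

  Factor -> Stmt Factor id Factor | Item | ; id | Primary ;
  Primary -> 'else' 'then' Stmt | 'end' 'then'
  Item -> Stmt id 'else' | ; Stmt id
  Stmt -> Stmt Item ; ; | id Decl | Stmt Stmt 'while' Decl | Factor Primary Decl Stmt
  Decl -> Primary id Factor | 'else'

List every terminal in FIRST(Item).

From Item -> Stmt id 'else': add FIRST(Stmt) = { 'else', 'end', ;, id }.
Item -> ; Stmt id contributes {;}.
Union: FIRST(Item) = { 'else', 'end', ;, id }.

{ 'else', 'end', ;, id }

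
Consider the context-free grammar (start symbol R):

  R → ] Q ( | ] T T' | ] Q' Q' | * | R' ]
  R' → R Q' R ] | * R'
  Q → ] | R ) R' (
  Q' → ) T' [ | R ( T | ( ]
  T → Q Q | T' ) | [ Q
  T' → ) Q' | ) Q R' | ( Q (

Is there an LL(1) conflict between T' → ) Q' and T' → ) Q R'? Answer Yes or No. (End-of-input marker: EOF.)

Yes

FIRST() Q') = { ) } and FIRST() Q R') = { ) }.
Both contain ), so the two alternatives are not disjoint — LL(1) conflict.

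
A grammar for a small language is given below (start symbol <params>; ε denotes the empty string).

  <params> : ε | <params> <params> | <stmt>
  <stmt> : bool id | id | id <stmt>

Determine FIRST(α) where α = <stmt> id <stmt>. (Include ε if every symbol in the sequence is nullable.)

{ bool, id }

Add FIRST(<stmt>) = { bool, id }; <stmt> is not nullable, stop.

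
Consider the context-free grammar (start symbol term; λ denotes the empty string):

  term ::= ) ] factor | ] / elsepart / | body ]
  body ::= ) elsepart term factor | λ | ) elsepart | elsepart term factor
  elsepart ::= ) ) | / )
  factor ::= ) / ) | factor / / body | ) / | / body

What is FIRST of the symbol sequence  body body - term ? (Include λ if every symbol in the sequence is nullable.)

{ ), -, / }

Add FIRST(body)\{λ} = { ), / }; body is nullable, continue.
Add FIRST(body)\{λ} = { ), / }; body is nullable, continue.
- is a terminal; add {-} and stop.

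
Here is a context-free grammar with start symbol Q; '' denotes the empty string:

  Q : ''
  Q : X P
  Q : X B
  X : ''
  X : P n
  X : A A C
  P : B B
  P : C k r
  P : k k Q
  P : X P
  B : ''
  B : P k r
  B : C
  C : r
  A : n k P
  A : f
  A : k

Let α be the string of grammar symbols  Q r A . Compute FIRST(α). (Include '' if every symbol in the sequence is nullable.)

Add FIRST(Q)\{''} = { f, k, n, r }; Q is nullable, continue.
r is a terminal; add {r} and stop.

{ f, k, n, r }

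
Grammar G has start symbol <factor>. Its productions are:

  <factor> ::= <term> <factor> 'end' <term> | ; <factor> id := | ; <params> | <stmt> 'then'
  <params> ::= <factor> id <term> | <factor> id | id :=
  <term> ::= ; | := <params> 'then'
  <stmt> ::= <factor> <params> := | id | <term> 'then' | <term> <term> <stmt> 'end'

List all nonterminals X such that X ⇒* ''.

No nonterminal has an empty production or an RHS whose symbols are all nullable.

{ } (none)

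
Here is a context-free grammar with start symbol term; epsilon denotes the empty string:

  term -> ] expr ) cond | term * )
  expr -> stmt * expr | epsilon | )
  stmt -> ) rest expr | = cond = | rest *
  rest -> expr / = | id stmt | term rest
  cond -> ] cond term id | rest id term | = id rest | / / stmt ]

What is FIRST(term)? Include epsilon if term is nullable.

term -> ] expr ) cond contributes {]}.
From term -> term * ): add FIRST(term) = { ] }.
Union: FIRST(term) = { ] }.

{ ] }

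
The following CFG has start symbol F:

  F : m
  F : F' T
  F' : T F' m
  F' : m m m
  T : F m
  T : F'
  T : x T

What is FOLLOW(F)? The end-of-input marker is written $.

F is the start symbol, so $ ∈ FOLLOW(F).
In T : F m: add FIRST(m) = { m }.
Union: FOLLOW(F) = { $, m }.

{ $, m }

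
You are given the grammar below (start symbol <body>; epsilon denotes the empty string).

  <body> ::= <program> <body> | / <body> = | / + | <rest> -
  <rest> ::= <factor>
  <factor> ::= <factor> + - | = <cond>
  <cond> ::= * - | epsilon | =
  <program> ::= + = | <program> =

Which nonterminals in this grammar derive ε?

Directly nullable (have an epsilon-production): <cond>.
No other nonterminal has a production whose RHS symbols are all nullable.

{ <cond> }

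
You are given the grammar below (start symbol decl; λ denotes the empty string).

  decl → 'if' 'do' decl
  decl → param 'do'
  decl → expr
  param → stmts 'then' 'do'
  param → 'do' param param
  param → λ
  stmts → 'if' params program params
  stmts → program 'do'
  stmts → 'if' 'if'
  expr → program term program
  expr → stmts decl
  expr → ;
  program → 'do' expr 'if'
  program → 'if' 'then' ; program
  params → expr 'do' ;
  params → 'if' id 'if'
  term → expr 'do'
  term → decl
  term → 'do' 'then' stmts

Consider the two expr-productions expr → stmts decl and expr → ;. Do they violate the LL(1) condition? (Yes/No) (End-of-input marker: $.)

FIRST(stmts decl) = { 'do', 'if' } and FIRST(;) = { ; }.
The FIRST sets are disjoint and neither alternative is nullable — no conflict.

No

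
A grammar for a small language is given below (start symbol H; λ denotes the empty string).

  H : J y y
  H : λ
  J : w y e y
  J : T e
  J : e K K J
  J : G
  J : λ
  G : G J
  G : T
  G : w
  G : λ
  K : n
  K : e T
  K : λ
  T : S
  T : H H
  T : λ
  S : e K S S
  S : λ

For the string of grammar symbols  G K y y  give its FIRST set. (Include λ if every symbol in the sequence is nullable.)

{ e, n, w, y }

Add FIRST(G)\{λ} = { e, w, y }; G is nullable, continue.
Add FIRST(K)\{λ} = { e, n }; K is nullable, continue.
y is a terminal; add {y} and stop.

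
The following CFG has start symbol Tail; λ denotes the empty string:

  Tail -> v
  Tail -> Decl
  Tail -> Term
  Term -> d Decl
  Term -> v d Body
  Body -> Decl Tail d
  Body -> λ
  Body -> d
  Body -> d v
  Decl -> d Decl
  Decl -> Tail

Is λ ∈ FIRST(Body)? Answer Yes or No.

Body has an λ-production, so Body ⇒ λ.

Yes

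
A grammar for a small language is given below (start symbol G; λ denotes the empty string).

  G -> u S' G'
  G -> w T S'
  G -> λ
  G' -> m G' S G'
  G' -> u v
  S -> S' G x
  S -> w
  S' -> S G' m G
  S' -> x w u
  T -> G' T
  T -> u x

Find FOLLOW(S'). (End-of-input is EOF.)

{ EOF, m, u, w, x }

In G -> u S' G': add FIRST(G') = { m, u }.
In G -> w T S': S' is at the end, add FOLLOW(G) = { EOF, m, u, w, x }.
In S -> S' G x: add FIRST(G x) = { u, w, x }.
Union: FOLLOW(S') = { EOF, m, u, w, x }.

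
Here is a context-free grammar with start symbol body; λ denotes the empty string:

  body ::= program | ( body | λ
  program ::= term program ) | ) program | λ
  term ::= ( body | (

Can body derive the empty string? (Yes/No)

body has an λ-production, so body ⇒ λ.

Yes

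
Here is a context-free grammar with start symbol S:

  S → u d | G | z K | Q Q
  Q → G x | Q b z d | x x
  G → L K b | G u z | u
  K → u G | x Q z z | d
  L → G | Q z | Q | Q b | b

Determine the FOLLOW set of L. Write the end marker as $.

{ d, u, x }

In G → L K b: add FIRST(K b) = { d, u, x }.
Union: FOLLOW(L) = { d, u, x }.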